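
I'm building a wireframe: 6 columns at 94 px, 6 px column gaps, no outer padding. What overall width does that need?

594 px

Container = 6·94 + 5·6 = 564 + 30 = 594 px.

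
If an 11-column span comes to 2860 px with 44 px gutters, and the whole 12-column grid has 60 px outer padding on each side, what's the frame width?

3244 px

11 columns + 10 gutters: 11c + 10·44 = 2860.
11c = 2860 − 440 = 2420, so c = 220 px.
Frame = 2·60 + 12·220 + 11·44 = 120 + 2640 + 484 = 3244 px.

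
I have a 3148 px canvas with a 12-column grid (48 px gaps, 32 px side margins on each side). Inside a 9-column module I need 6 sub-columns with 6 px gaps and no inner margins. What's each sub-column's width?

Subtract both margins: 3148 − 2·32 = 3084 px.
12 columns + 11 gaps: 12c + 11·48 = 3084.
12c = 3084 − 528 = 2556, so c = 213 px.
Span of 9: 9·213 + 8·48 = 1917 + 384 = 2301 px.
2301 − 5·6 = 2271; ÷6 gives d = 378.5 px.

378.5 px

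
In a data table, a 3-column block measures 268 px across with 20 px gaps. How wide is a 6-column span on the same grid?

3c + 2·20 = 268 → 3c = 228 → c = 76 px.
Span of 6: 6·76 + 5·20 = 456 + 100 = 556 px.

556 px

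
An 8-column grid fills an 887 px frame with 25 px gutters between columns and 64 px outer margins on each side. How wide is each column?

Inside the margins: 887 − 128 = 759 px.
Subtracting 7 gutters of 25 leaves 584 for 8 columns, so c = 73 px.

73 px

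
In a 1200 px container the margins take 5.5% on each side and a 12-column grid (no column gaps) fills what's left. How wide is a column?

89 px

Margins: 5.5% × 1200 = 66 px each, so content = 1200 − 132 = 1068 px.
1068 / 12 = 89 px per column.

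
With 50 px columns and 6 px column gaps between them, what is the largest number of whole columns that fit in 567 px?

10 columns

k columns need k·50 + (k−1)·6 = k·56 − 6.
k·56 − 6 ≤ 567 → k ≤ 573 / 56 ≈ 10.23, so k = 10.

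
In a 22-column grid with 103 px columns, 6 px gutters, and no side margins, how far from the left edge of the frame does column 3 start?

Before column 3: 2 columns + 2 gutters.
Offset = 2·(103 + 6) = 2·109 = 218 px.

218 px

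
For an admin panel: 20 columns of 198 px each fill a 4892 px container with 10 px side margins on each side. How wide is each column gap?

48 px

Subtract both margins: 4892 − 2·10 = 4872 px.
Columns use 3960 px, leaving 912 px across 19 column gaps = 48 px each.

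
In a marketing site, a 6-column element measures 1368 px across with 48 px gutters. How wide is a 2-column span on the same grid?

424 px

1368 − 5·48 = 1128; ÷6 gives c = 188 px.
2-column span = 2·188 + 1·48 = 424 px.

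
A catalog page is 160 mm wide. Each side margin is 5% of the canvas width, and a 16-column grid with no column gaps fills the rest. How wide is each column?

160 × (1 − 2·5%) = 160 × 90% = 144 mm for the columns.
With no column gaps, each column is 144/16 = 9 mm.

9 mm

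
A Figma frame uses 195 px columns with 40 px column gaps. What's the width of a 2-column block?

430 px

Span of 2: 2·195 + 1·40 = 390 + 40 = 430 px.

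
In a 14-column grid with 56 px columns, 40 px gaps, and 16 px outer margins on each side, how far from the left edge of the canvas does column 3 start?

Each column+gutter stride is 96 px; 2 of them past the 16 px margin is 16 + 192 = 208 px.

208 px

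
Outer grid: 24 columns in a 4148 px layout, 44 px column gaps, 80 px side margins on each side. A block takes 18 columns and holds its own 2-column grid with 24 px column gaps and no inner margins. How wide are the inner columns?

Take off 160 px of margins, leaving 3988 px.
3988 − 23·44 = 2976; ÷24 gives c = 124 px.
18-column span = 18·124 + 17·44 = 2980 px.
2980 − 1·24 = 2956; ÷2 gives d = 1478 px.

1478 px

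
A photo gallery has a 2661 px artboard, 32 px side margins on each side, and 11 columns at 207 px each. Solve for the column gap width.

Inside the margins: 2661 − 64 = 2597 px.
11·207 + 10g = 2597 → 10g = 320 → g = 32 px.

32 px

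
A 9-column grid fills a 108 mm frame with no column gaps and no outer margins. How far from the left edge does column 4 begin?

36 mm

9c = 108 → c = 12 mm.
Each column+gutter stride is 12 mm; with no margin, 3 of them is 36 mm.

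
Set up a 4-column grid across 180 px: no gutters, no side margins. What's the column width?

With no gutters, each column is 180/4 = 45 px.

45 px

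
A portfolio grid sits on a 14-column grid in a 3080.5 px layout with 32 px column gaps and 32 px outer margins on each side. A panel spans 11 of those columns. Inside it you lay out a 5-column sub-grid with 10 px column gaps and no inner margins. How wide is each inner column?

464.65 px

Outer content = 3080.5 − 2·32 = 3016.5 px.
14c + 13·32 = 3016.5 → 14c = 2600.5 → c = 185.75 px.
11-column span = 11·185.75 + 10·32 = 2363.25 px.
Subtracting 4 column gaps of 10 leaves 2323.25 for 5 columns, so d = 464.65 px.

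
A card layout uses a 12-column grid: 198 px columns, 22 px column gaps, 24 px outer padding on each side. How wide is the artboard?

Artboard = 2·24 + 12·198 + 11·22 = 48 + 2376 + 242 = 2666 px.

2666 px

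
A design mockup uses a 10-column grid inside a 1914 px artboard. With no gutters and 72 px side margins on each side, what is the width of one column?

Subtract both margins: 1914 − 2·72 = 1770 px.
10c = 1770 → c = 177 px.

177 px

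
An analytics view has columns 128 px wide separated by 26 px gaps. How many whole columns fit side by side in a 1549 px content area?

Each extra column adds 128 + 26 = 154 px.
(1549 + 26) / 154 = 10.23, so 10 columns fit.

10 columns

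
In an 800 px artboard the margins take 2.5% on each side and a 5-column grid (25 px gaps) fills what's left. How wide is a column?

800 × (1 − 2·2.5%) = 800 × 95% = 760 px for the columns.
760 − 4·25 = 660; ÷5 gives c = 132 px.

132 px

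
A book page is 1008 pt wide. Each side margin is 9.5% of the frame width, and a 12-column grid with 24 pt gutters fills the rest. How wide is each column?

Each margin = 9.5% of 1008 = 95.76 pt; content = 1008 − 2·95.76 = 816.48 pt.
816.48 − 11·24 = 552.48; ÷12 gives c = 46.04 pt.

46.04 pt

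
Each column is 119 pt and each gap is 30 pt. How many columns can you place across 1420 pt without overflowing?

k columns need k·119 + (k−1)·30 = k·149 − 30.
k·149 − 30 ≤ 1420 → k ≤ 1450 / 149 ≈ 9.73, so k = 9.

9 columns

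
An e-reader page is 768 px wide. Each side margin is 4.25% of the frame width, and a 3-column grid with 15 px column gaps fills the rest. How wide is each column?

224.24 px

768 × (1 − 2·4.25%) = 768 × 91.5% = 702.72 px for the columns.
3 columns + 2 column gaps: 3c + 2·15 = 702.72.
3c = 702.72 − 30 = 672.72, so c = 224.24 px.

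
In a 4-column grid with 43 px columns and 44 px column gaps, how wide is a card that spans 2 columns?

130 px

2 columns plus 1 column gap: 86 + 44 = 130 px.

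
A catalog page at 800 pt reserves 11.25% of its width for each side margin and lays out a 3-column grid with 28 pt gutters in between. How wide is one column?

800 × (1 − 2·11.25%) = 800 × 77.5% = 620 pt for the columns.
Subtracting 2 gutters of 28 leaves 564 for 3 columns, so c = 188 pt.

188 pt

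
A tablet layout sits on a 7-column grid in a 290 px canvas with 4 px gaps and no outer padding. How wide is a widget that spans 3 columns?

122 px

7c + 6·4 = 290 → 7c = 266 → c = 38 px.
Span of 3: 3·38 + 2·4 = 114 + 8 = 122 px.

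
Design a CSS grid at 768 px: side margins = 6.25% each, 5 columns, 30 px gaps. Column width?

768 × (1 − 2·6.25%) = 768 × 87.5% = 672 px for the columns.
5c + 4·30 = 672 → 5c = 552 → c = 110.4 px.

110.4 px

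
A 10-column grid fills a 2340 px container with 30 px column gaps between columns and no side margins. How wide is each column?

10c + 9·30 = 2340 → 10c = 2070 → c = 207 px.

207 px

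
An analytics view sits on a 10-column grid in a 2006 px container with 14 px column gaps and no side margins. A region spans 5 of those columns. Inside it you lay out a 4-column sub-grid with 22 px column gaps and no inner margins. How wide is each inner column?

232.5 px

2006 − 9·14 = 1880; ÷10 gives c = 188 px.
5-column span = 5·188 + 4·14 = 996 px.
996 − 3·22 = 930; ÷4 gives d = 232.5 px.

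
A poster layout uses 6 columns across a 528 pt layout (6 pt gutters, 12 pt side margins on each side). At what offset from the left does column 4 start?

Subtract both margins: 528 − 2·12 = 504 pt.
6c + 5·6 = 504 → 6c = 474 → c = 79 pt.
Before column 4: the margin + 3 columns + 3 gutters.
Offset = 12 + 3·(79 + 6) = 12 + 255 = 267 pt.

267 pt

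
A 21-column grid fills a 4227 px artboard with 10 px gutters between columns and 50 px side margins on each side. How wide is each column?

187 px

Content width = 4227 − 2·50 = 4127 px.
21 columns + 20 gutters: 21c + 20·10 = 4127.
21c = 4127 − 200 = 3927, so c = 187 px.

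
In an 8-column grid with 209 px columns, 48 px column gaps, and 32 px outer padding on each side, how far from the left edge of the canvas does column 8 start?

Column 8 starts at margin + 7·(column + gutter) = 32 + 7·257 = 1831 px.

1831 px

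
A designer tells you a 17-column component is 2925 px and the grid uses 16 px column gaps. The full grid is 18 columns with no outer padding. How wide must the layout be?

3098 px

2925 − 16·16 = 2669; ÷17 gives c = 157 px.
Layout = 18·157 + 17·16 = 2826 + 272 = 3098 px.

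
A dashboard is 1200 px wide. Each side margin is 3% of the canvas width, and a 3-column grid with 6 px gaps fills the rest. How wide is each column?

372 px

Margins: 3% × 1200 = 36 px each, so content = 1200 − 72 = 1128 px.
3 columns + 2 gaps: 3c + 2·6 = 1128.
3c = 1128 − 12 = 1116, so c = 372 px.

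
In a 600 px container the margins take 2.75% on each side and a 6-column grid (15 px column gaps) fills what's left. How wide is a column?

Margins: 2.75% × 600 = 16.5 px each, so content = 600 − 33 = 567 px.
Subtracting 5 column gaps of 15 leaves 492 for 6 columns, so c = 82 px.

82 px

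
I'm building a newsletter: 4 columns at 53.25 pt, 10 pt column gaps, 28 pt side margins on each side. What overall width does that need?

299 pt

Adding margins, columns and gutters: 56 + 213 + 30 = 299 pt.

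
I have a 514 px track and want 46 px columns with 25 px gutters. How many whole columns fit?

k columns need k·46 + (k−1)·25 = k·71 − 25.
k·71 − 25 ≤ 514 → k ≤ 539 / 71 ≈ 7.59, so k = 7.

7 columns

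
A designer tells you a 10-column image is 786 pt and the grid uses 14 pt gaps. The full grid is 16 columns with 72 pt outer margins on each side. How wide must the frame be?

1410 pt

Subtracting 9 gaps of 14 leaves 660 for 10 columns, so c = 66 pt.
Frame = 2·72 + 16·66 + 15·14 = 144 + 1056 + 210 = 1410 pt.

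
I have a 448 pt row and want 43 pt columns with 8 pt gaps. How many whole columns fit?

8 columns

k columns need k·43 + (k−1)·8 = k·51 − 8.
k·51 − 8 ≤ 448 → k ≤ 456 / 51 ≈ 8.94, so k = 8.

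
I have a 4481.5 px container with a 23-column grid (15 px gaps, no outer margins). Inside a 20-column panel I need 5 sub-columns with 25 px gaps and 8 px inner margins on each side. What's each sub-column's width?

755.8 px

Subtracting 22 gaps of 15 leaves 4151.5 for 23 columns, so c = 180.5 px.
20-column span = 20·180.5 + 19·15 = 3895 px.
Inner content = 3895 − 2·8 = 3879 px.
5 columns + 4 gaps: 5d + 4·25 = 3879.
5d = 3879 − 100 = 3779, so d = 755.8 px.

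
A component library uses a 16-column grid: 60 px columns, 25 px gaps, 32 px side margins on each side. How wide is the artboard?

Adding margins, columns and gutters: 64 + 960 + 375 = 1399 px.

1399 px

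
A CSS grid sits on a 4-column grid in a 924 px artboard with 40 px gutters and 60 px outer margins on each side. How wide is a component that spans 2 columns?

Inside the margins: 924 − 120 = 804 px.
4c + 3·40 = 804 → 4c = 684 → c = 171 px.
2-column span = 2·171 + 1·40 = 382 px.

382 px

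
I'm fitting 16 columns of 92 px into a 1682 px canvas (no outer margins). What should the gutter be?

16·92 + 15g = 1682 → 15g = 210 → g = 14 px.

14 px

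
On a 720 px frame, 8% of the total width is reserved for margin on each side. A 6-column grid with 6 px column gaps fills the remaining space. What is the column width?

Each margin = 8% of 720 = 57.6 px; content = 720 − 2·57.6 = 604.8 px.
604.8 − 5·6 = 574.8; ÷6 gives c = 95.8 px.

95.8 px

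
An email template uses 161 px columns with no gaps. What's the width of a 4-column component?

644 px

With no gaps, 4 columns span 4·161 = 644 px.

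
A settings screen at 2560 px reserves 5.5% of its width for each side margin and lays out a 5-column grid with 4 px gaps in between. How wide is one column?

Margins: 5.5% × 2560 = 140.8 px each, so content = 2560 − 281.6 = 2278.4 px.
5c + 4·4 = 2278.4 → 5c = 2262.4 → c = 452.48 px.

452.48 px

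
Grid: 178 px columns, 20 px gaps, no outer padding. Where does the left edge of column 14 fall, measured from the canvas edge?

Each column+gutter stride is 198 px; with no margin, 13 of them is 2574 px.

2574 px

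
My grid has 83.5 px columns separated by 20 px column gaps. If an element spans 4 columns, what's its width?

4-column span = 4·83.5 + 3·20 = 394 px.

394 px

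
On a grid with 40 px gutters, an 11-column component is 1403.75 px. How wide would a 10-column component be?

1272.5 px

1403.75 − 10·40 = 1003.75; ÷11 gives c = 91.25 px.
Span of 10: 10·91.25 + 9·40 = 912.5 + 360 = 1272.5 px.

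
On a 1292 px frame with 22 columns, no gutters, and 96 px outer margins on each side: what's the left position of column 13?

696 px

Take off 192 px of margins, leaving 1100 px.
1100 / 22 = 50 px per column.
Column 13 starts at margin + 12·(column + gutter) = 96 + 12·50 = 696 px.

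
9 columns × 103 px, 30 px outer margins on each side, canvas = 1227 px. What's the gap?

Inside the margins: 1227 − 60 = 1167 px.
9 columns take 9·103 = 927 px; remaining 240 splits into 8 gaps.
g = 240 / 8 = 30 px.

30 px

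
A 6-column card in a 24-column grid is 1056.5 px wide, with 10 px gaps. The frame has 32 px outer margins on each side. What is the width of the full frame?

6 columns + 5 gaps: 6c + 5·10 = 1056.5.
6c = 1056.5 − 50 = 1006.5, so c = 167.75 px.
Adding margins, columns and gutters: 64 + 4026 + 230 = 4320 px.

4320 px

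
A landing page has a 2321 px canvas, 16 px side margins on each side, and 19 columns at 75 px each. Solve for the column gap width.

Inside the margins: 2321 − 32 = 2289 px.
Columns use 1425 px, leaving 864 px across 18 column gaps = 48 px each.

48 px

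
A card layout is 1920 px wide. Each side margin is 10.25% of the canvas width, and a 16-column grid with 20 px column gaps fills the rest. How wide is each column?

1920 × (1 − 2·10.25%) = 1920 × 79.5% = 1526.4 px for the columns.
1526.4 − 15·20 = 1226.4; ÷16 gives c = 76.65 px.

76.65 px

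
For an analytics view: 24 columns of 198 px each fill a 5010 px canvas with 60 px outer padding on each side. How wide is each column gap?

Inside the margins: 5010 − 120 = 4890 px.
24·198 + 23g = 4890 → 23g = 138 → g = 6 px.

6 px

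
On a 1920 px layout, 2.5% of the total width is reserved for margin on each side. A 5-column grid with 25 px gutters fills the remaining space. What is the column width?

344.8 px

1920 × (1 − 2·2.5%) = 1920 × 95% = 1824 px for the columns.
5 columns + 4 gutters: 5c + 4·25 = 1824.
5c = 1824 − 100 = 1724, so c = 344.8 px.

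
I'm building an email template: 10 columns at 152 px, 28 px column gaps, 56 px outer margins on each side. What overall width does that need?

1884 px

Container = 2·56 + 10·152 + 9·28 = 112 + 1520 + 252 = 1884 px.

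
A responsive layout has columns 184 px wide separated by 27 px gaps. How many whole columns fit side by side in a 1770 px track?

Each extra column adds 184 + 27 = 211 px.
(1770 + 27) / 211 = 8.52, so 8 columns fit.

8 columns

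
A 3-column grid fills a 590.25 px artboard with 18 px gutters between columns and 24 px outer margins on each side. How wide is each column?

168.75 px

Take off 48 px of margins, leaving 542.25 px.
3c + 2·18 = 542.25 → 3c = 506.25 → c = 168.75 px.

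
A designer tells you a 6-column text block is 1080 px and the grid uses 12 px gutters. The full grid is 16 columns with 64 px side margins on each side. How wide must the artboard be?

3028 px

Subtracting 5 gutters of 12 leaves 1020 for 6 columns, so c = 170 px.
Artboard = 2·64 + 16·170 + 15·12 = 128 + 2720 + 180 = 3028 px.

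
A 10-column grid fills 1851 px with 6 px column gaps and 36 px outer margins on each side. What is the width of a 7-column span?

Content width = 1851 − 2·36 = 1779 px.
10 columns + 9 column gaps: 10c + 9·6 = 1779.
10c = 1779 − 54 = 1725, so c = 172.5 px.
7-column span = 7·172.5 + 6·6 = 1243.5 px.

1243.5 px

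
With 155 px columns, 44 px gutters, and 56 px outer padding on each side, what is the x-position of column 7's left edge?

1250 px

Before column 7: the margin + 6 columns + 6 gutters.
Offset = 56 + 6·(155 + 44) = 56 + 1194 = 1250 px.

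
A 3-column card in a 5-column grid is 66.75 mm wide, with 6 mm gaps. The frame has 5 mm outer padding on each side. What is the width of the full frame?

66.75 − 2·6 = 54.75; ÷3 gives c = 18.25 mm.
Total width: 2·5 + 5·18.25 + 4·6 = 125.25 mm.

125.25 mm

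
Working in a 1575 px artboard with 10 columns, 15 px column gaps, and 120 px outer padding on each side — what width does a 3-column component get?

Subtract both margins: 1575 − 2·120 = 1335 px.
1335 − 9·15 = 1200; ÷10 gives c = 120 px.
Span of 3: 3·120 + 2·15 = 360 + 30 = 390 px.

390 px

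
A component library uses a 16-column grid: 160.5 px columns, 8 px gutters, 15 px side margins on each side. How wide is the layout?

2718 px

Total width: 2·15 + 16·160.5 + 15·8 = 2718 px.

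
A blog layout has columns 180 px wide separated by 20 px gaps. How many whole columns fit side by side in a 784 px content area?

4 columns

Each extra column adds 180 + 20 = 200 px.
(784 + 20) / 200 = 4.02, so 4 columns fit.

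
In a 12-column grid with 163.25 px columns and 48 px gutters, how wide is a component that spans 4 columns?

797 px

Span of 4: 4·163.25 + 3·48 = 653 + 144 = 797 px.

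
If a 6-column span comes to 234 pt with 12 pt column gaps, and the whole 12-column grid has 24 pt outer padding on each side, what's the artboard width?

6c + 5·12 = 234 → 6c = 174 → c = 29 pt.
Total width: 2·24 + 12·29 + 11·12 = 528 pt.

528 pt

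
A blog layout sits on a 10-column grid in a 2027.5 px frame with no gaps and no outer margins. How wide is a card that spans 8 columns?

1622 px

2027.5 / 10 = 202.75 px per column.
With no gaps, 8 columns span 8·202.75 = 1622 px.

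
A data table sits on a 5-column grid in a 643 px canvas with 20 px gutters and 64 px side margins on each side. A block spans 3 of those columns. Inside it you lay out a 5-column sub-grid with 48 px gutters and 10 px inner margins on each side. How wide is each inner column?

Take off 128 px of margins, leaving 515 px.
515 − 4·20 = 435; ÷5 gives c = 87 px.
3 columns plus 2 gutters: 261 + 40 = 301 px.
Inner content = 301 − 2·10 = 281 px.
281 − 4·48 = 89; ÷5 gives d = 17.8 px.

17.8 px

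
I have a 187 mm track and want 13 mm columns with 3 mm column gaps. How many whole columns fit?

11 columns: 11·13 + 10·3 = 173 mm ≤ 187.
12 columns: 189 mm > 187. So 11.

11 columns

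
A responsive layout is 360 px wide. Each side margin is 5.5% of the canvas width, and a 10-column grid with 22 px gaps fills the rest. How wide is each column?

Margins: 5.5% × 360 = 19.8 px each, so content = 360 − 39.6 = 320.4 px.
10 columns + 9 gaps: 10c + 9·22 = 320.4.
10c = 320.4 − 198 = 122.4, so c = 12.24 px.

12.24 px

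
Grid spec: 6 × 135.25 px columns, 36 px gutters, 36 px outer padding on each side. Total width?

Total width: 2·36 + 6·135.25 + 5·36 = 1063.5 px.

1063.5 px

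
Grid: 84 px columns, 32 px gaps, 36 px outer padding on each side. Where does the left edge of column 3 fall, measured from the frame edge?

Column 3 starts at margin + 2·(column + gutter) = 36 + 2·116 = 268 px.

268 px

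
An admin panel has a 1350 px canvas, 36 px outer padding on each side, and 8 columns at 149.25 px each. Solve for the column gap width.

12 px

Take off 72 px of margins, leaving 1278 px.
Columns use 1194 px, leaving 84 px across 7 column gaps = 12 px each.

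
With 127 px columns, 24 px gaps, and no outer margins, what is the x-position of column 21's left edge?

3020 px

Each column+gutter stride is 151 px; with no margin, 20 of them is 3020 px.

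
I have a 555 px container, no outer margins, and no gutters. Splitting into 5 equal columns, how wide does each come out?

5c = 555 → c = 111 px.

111 px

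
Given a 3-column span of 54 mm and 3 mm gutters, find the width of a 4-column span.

54 − 2·3 = 48; ÷3 gives c = 16 mm.
4-column span = 4·16 + 3·3 = 73 mm.

73 mm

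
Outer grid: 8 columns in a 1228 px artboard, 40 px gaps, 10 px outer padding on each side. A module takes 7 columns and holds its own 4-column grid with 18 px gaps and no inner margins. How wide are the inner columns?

Take off 20 px of margins, leaving 1208 px.
Subtracting 7 gaps of 40 leaves 928 for 8 columns, so c = 116 px.
7-column span = 7·116 + 6·40 = 1052 px.
4 columns + 3 gaps: 4d + 3·18 = 1052.
4d = 1052 − 54 = 998, so d = 249.5 px.

249.5 px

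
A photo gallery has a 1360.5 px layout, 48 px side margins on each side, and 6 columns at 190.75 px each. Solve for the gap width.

24 px

Subtract both margins: 1360.5 − 2·48 = 1264.5 px.
Columns use 1144.5 px, leaving 120 px across 5 gaps = 24 px each.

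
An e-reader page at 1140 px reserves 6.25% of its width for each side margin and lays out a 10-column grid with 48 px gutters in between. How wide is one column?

Margins: 6.25% × 1140 = 71.25 px each, so content = 1140 − 142.5 = 997.5 px.
997.5 − 9·48 = 565.5; ÷10 gives c = 56.55 px.

56.55 px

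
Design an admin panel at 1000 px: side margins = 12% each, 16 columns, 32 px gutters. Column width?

Each margin = 12% of 1000 = 120 px; content = 1000 − 2·120 = 760 px.
760 − 15·32 = 280; ÷16 gives c = 17.5 px.

17.5 px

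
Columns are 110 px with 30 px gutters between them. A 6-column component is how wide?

810 px

6-column span = 6·110 + 5·30 = 810 px.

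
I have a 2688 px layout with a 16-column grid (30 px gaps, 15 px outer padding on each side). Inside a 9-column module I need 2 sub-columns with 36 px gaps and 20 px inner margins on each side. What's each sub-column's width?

Inside the margins: 2688 − 30 = 2658 px.
16c + 15·30 = 2658 → 16c = 2208 → c = 138 px.
9 columns plus 8 gaps: 1242 + 240 = 1482 px.
Inner content = 1482 − 2·20 = 1442 px.
Subtracting 1 gap of 36 leaves 1406 for 2 columns, so d = 703 px.

703 px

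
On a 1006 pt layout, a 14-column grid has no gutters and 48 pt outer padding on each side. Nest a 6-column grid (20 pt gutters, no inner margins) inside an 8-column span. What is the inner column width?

Subtract both margins: 1006 − 2·48 = 910 pt.
14c = 910 → c = 65 pt.
8-column span = 8·65 = 520 pt.
6d + 5·20 = 520 → 6d = 420 → d = 70 pt.

70 pt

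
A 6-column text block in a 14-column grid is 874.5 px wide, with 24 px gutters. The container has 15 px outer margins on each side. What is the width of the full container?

2102.5 px

874.5 − 5·24 = 754.5; ÷6 gives c = 125.75 px.
Container = 2·15 + 14·125.75 + 13·24 = 30 + 1760.5 + 312 = 2102.5 px.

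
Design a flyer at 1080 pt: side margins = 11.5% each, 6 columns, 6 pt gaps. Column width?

133.6 pt

Margins: 11.5% × 1080 = 124.2 pt each, so content = 1080 − 248.4 = 831.6 pt.
6 columns + 5 gaps: 6c + 5·6 = 831.6.
6c = 831.6 − 30 = 801.6, so c = 133.6 pt.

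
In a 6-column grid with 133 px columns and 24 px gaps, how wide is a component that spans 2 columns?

2-column span = 2·133 + 1·24 = 290 px.

290 px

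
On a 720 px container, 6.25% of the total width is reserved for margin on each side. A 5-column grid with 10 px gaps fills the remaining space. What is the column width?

118 px

Margins: 6.25% × 720 = 45 px each, so content = 720 − 90 = 630 px.
5c + 4·10 = 630 → 5c = 590 → c = 118 px.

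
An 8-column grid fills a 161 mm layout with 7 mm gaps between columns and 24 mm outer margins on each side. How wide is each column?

Take off 48 mm of margins, leaving 113 mm.
8c + 7·7 = 113 → 8c = 64 → c = 8 mm.

8 mm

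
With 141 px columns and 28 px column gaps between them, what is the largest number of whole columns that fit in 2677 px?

16 columns

k columns need k·141 + (k−1)·28 = k·169 − 28.
k·169 − 28 ≤ 2677 → k ≤ 2705 / 169 ≈ 16.01, so k = 16.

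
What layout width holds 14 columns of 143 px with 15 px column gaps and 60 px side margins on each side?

Layout = 2·60 + 14·143 + 13·15 = 120 + 2002 + 195 = 2317 px.

2317 px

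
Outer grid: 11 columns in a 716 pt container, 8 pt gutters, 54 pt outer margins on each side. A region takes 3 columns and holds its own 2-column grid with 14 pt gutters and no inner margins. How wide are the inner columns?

Subtract both margins: 716 − 2·54 = 608 pt.
11 columns + 10 gutters: 11c + 10·8 = 608.
11c = 608 − 80 = 528, so c = 48 pt.
3 columns plus 2 gutters: 144 + 16 = 160 pt.
160 − 1·14 = 146; ÷2 gives d = 73 pt.

73 pt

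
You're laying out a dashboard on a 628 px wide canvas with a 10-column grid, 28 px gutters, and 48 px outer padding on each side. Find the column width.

28 px

Take off 96 px of margins, leaving 532 px.
532 − 9·28 = 280; ÷10 gives c = 28 px.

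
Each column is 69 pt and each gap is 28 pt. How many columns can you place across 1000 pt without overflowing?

10 columns

10 columns: 10·69 + 9·28 = 942 pt ≤ 1000.
11 columns: 1039 pt > 1000. So 10.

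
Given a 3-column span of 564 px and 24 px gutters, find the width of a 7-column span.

3 columns + 2 gutters: 3c + 2·24 = 564.
3c = 564 − 48 = 516, so c = 172 px.
Span of 7: 7·172 + 6·24 = 1204 + 144 = 1348 px.

1348 px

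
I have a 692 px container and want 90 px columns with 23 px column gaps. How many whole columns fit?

6 columns

6 columns: 6·90 + 5·23 = 655 px ≤ 692.
7 columns: 768 px > 692. So 6.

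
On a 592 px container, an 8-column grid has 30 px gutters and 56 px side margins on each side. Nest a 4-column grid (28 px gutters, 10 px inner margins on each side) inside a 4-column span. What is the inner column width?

Subtract both margins: 592 − 2·56 = 480 px.
8c + 7·30 = 480 → 8c = 270 → c = 33.75 px.
Span of 4: 4·33.75 + 3·30 = 135 + 90 = 225 px.
Inner content = 225 − 2·10 = 205 px.
4d + 3·28 = 205 → 4d = 121 → d = 30.25 px.

30.25 px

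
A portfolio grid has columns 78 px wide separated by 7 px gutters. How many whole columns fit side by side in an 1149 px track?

Each extra column adds 78 + 7 = 85 px.
(1149 + 7) / 85 = 13.60, so 13 columns fit.

13 columns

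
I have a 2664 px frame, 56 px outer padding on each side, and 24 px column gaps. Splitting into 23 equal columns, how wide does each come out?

88 px

Take off 112 px of margins, leaving 2552 px.
2552 − 22·24 = 2024; ÷23 gives c = 88 px.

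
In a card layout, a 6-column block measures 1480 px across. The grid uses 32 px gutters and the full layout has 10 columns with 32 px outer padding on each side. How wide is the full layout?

6 columns + 5 gutters: 6c + 5·32 = 1480.
6c = 1480 − 160 = 1320, so c = 220 px.
Layout = 2·32 + 10·220 + 9·32 = 64 + 2200 + 288 = 2552 px.

2552 px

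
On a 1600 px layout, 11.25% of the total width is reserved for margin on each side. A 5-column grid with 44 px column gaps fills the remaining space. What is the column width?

1600 × (1 − 2·11.25%) = 1600 × 77.5% = 1240 px for the columns.
Subtracting 4 column gaps of 44 leaves 1064 for 5 columns, so c = 212.8 px.

212.8 px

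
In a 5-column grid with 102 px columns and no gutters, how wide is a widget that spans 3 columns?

3-column span = 3·102 = 306 px.

306 px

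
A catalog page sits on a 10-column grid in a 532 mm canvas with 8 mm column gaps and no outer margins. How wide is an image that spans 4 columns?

208 mm

Subtracting 9 column gaps of 8 leaves 460 for 10 columns, so c = 46 mm.
Span of 4: 4·46 + 3·8 = 184 + 24 = 208 mm.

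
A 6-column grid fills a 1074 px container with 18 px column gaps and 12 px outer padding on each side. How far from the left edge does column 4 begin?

546 px

Take off 24 px of margins, leaving 1050 px.
6c + 5·18 = 1050 → 6c = 960 → c = 160 px.
Column 4 starts at margin + 3·(column + gutter) = 12 + 3·178 = 546 px.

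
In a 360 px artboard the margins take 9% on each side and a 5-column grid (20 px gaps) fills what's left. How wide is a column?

360 × (1 − 2·9%) = 360 × 82% = 295.2 px for the columns.
5 columns + 4 gaps: 5c + 4·20 = 295.2.
5c = 295.2 − 80 = 215.2, so c = 43.04 px.

43.04 px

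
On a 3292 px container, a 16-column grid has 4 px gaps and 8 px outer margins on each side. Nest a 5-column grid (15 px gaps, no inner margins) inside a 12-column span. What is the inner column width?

479.2 px

Subtract both margins: 3292 − 2·8 = 3276 px.
16c + 15·4 = 3276 → 16c = 3216 → c = 201 px.
12 columns plus 11 gaps: 2412 + 44 = 2456 px.
2456 − 4·15 = 2396; ÷5 gives d = 479.2 px.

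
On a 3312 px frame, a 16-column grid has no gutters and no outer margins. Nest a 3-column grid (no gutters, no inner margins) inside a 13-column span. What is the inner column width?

3312 / 16 = 207 px per column.
With no gutters, 13 columns span 13·207 = 2691 px.
3d = 2691 → d = 897 px.

897 px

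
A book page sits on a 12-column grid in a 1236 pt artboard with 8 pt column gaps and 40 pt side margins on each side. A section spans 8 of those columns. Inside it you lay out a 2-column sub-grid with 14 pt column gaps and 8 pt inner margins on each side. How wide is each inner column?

369 pt

Inside the margins: 1236 − 80 = 1156 pt.
12 columns + 11 column gaps: 12c + 11·8 = 1156.
12c = 1156 − 88 = 1068, so c = 89 pt.
8 columns plus 7 column gaps: 712 + 56 = 768 pt.
Inner content = 768 − 2·8 = 752 pt.
2d + 1·14 = 752 → 2d = 738 → d = 369 pt.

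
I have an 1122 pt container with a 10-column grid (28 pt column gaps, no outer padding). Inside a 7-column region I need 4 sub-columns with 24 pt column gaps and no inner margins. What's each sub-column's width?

176.25 pt

Subtracting 9 column gaps of 28 leaves 870 for 10 columns, so c = 87 pt.
7 columns plus 6 column gaps: 609 + 168 = 777 pt.
4d + 3·24 = 777 → 4d = 705 → d = 176.25 pt.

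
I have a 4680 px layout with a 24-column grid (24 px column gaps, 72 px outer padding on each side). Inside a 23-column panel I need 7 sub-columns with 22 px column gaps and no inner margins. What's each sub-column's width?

Outer content = 4680 − 2·72 = 4536 px.
4536 − 23·24 = 3984; ÷24 gives c = 166 px.
23 columns plus 22 column gaps: 3818 + 528 = 4346 px.
4346 − 6·22 = 4214; ÷7 gives d = 602 px.

602 px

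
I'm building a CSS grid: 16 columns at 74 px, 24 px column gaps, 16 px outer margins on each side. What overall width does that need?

1576 px

Adding margins, columns and gutters: 32 + 1184 + 360 = 1576 px.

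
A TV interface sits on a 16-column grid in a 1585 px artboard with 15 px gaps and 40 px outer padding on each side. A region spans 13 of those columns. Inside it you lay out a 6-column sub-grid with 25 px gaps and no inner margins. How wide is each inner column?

182.5 px

Take off 80 px of margins, leaving 1505 px.
1505 − 15·15 = 1280; ÷16 gives c = 80 px.
13-column span = 13·80 + 12·15 = 1220 px.
1220 − 5·25 = 1095; ÷6 gives d = 182.5 px.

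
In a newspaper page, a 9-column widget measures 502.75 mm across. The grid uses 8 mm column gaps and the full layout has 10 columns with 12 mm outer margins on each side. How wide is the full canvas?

583.5 mm

502.75 − 8·8 = 438.75; ÷9 gives c = 48.75 mm.
Adding margins, columns and gutters: 24 + 487.5 + 72 = 583.5 mm.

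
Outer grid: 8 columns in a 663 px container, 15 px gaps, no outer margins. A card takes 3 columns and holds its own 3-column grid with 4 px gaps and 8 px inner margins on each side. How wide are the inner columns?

71.75 px

8c + 7·15 = 663 → 8c = 558 → c = 69.75 px.
3 columns plus 2 gaps: 209.25 + 30 = 239.25 px.
Inner content = 239.25 − 2·8 = 223.25 px.
3d + 2·4 = 223.25 → 3d = 215.25 → d = 71.75 px.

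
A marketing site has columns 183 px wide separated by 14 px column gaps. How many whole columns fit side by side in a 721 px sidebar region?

3 columns: 3·183 + 2·14 = 577 px ≤ 721.
4 columns: 774 px > 721. So 3.

3 columns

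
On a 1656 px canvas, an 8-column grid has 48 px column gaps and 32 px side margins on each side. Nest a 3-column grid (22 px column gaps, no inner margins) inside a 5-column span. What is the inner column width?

Outer content = 1656 − 2·32 = 1592 px.
8c + 7·48 = 1592 → 8c = 1256 → c = 157 px.
Span of 5: 5·157 + 4·48 = 785 + 192 = 977 px.
977 − 2·22 = 933; ÷3 gives d = 311 px.

311 px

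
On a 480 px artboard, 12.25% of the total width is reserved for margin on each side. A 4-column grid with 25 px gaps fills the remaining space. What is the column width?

480 × (1 − 2·12.25%) = 480 × 75.5% = 362.4 px for the columns.
4c + 3·25 = 362.4 → 4c = 287.4 → c = 71.85 px.

71.85 px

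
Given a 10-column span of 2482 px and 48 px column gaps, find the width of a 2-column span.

458 px

Subtracting 9 column gaps of 48 leaves 2050 for 10 columns, so c = 205 px.
2 columns plus 1 column gap: 410 + 48 = 458 px.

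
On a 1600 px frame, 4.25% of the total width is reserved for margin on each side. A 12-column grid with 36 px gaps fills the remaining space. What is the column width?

Each margin = 4.25% of 1600 = 68 px; content = 1600 − 2·68 = 1464 px.
12 columns + 11 gaps: 12c + 11·36 = 1464.
12c = 1464 − 396 = 1068, so c = 89 px.

89 px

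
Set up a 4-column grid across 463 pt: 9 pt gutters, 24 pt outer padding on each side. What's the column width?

97 pt

Content width = 463 − 2·24 = 415 pt.
4c + 3·9 = 415 → 4c = 388 → c = 97 pt.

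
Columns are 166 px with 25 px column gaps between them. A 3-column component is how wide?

Span of 3: 3·166 + 2·25 = 498 + 50 = 548 px.

548 px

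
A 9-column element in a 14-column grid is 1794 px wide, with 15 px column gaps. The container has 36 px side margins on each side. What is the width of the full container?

1794 − 8·15 = 1674; ÷9 gives c = 186 px.
Adding margins, columns and gutters: 72 + 2604 + 195 = 2871 px.

2871 px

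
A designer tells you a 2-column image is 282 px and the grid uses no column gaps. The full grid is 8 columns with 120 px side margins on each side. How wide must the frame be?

1368 px

282 / 2 = 141 px per column.
Summing: 240 + 1128 = 1368 px.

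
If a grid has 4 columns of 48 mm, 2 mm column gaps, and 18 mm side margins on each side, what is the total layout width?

234 mm

Layout = 2·18 + 4·48 + 3·2 = 36 + 192 + 6 = 234 mm.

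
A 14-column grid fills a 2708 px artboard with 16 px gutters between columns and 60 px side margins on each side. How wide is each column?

Inside the margins: 2708 − 120 = 2588 px.
14c + 13·16 = 2588 → 14c = 2380 → c = 170 px.

170 px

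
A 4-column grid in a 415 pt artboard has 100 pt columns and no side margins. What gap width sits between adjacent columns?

5 pt

4 columns take 4·100 = 400 pt; remaining 15 splits into 3 gaps.
g = 15 / 3 = 5 pt.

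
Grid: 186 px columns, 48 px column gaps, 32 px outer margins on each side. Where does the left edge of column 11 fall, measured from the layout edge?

2372 px

Each column+gutter stride is 234 px; 10 of them past the 32 px margin is 32 + 2340 = 2372 px.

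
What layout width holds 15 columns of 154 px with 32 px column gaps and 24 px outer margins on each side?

Total width: 2·24 + 15·154 + 14·32 = 2806 px.

2806 px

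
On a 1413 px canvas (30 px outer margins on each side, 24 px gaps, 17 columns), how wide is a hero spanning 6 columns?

462 px

Take off 60 px of margins, leaving 1353 px.
1353 − 16·24 = 969; ÷17 gives c = 57 px.
Span of 6: 6·57 + 5·24 = 342 + 120 = 462 px.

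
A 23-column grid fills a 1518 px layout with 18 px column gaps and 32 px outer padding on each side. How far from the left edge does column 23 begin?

1440 px

Content = 1518 − 2·32 = 1454 px.
23 columns + 22 column gaps: 23c + 22·18 = 1454.
23c = 1454 − 396 = 1058, so c = 46 px.
Before column 23: the margin + 22 columns + 22 column gaps.
Offset = 32 + 22·(46 + 18) = 32 + 1408 = 1440 px.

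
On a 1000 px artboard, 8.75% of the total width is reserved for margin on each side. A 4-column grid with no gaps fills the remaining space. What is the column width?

Each margin = 8.75% of 1000 = 87.5 px; content = 1000 − 2·87.5 = 825 px.
4c = 825 → c = 206.25 px.

206.25 px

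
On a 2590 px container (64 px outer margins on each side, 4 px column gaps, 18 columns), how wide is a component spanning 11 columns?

Content width = 2590 − 2·64 = 2462 px.
Subtracting 17 column gaps of 4 leaves 2394 for 18 columns, so c = 133 px.
11 columns plus 10 column gaps: 1463 + 40 = 1503 px.

1503 px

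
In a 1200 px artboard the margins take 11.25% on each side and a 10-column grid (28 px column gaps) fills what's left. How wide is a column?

67.8 px

Each margin = 11.25% of 1200 = 135 px; content = 1200 − 2·135 = 930 px.
Subtracting 9 column gaps of 28 leaves 678 for 10 columns, so c = 67.8 px.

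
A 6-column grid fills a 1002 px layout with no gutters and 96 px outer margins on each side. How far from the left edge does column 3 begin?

Content = 1002 − 2·96 = 810 px.
With no gutters, each column is 810/6 = 135 px.
Each column+gutter stride is 135 px; 2 of them past the 96 px margin is 96 + 270 = 366 px.

366 px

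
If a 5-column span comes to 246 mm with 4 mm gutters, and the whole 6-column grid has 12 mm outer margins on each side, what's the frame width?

320 mm

5c + 4·4 = 246 → 5c = 230 → c = 46 mm.
Frame = 2·12 + 6·46 + 5·4 = 24 + 276 + 20 = 320 mm.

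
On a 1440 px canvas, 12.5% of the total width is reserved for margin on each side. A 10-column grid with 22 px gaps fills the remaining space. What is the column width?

88.2 px

1440 × (1 − 2·12.5%) = 1440 × 75% = 1080 px for the columns.
10 columns + 9 gaps: 10c + 9·22 = 1080.
10c = 1080 − 198 = 882, so c = 88.2 px.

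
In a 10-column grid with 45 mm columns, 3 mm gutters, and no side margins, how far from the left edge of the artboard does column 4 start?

144 mm

No margin, so column 4 starts at 3·(column + gutter) = 3·48 = 144 mm.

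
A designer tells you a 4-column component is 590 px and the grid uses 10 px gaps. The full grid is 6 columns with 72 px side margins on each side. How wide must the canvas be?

1034 px

4c + 3·10 = 590 → 4c = 560 → c = 140 px.
Canvas = 2·72 + 6·140 + 5·10 = 144 + 840 + 50 = 1034 px.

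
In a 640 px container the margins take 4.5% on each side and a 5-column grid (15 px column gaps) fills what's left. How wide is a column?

Each margin = 4.5% of 640 = 28.8 px; content = 640 − 2·28.8 = 582.4 px.
5 columns + 4 column gaps: 5c + 4·15 = 582.4.
5c = 582.4 − 60 = 522.4, so c = 104.48 px.

104.48 px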